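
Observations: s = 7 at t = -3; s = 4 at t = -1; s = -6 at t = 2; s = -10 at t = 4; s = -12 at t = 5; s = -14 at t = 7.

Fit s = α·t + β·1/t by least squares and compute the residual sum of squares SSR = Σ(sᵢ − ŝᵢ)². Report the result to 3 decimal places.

Setting ∂/∂α … = 0 gives: 104·α + 6·β = -235;  6·α + (261781/176400)·β = -487/30.
Determinant 104·(261781/176400) − 6² = 2609353/22050.
α = ((-235)·(261781/176400) − 6·(-487/30))/(2609353/22050) = -44337175/20874824; β = (104·(-487/30) − 6·(-235))/(2609353/22050) = -6135780/2609353.
Residuals: -3249837/20874824, -9924119/20874824, -6015737/10437412, -4781995/5218706, -18994765/20874824, 25125009/20874824; SSR = 77210363/20874824.

SSR = 3.699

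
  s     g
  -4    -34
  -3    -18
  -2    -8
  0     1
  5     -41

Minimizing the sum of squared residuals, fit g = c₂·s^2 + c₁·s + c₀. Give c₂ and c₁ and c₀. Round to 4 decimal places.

c₂ = -1.9145, c₁ = 1.0529, c₀ = 1.5193

Sums needed: Σs^2·s^2 = 978, Σs^2·s = 26, Σs^2 = 54, Σs·s = 54, Σs = -4, Σ1 = 5.
For Mᵀg: Σs^2·g = -1763, Σs·g = 1, Σg = -100.
Solving the 3×3 system (Gaussian elimination) gives c₂ = -36537/19084, c₁ = 20093/19084, c₀ = 14497/9542.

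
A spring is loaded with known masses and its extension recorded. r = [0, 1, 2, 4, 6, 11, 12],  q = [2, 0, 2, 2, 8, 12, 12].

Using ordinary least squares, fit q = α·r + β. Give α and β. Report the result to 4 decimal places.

Compute the Gram sums: Σr·r = 322, Σr = 36, Σ1 = 7.
And Σr·q = 336, Σq = 38.
Determinant 322·7 − 36² = 958.
α = (336·7 − 36·38)/958 = 492/479; β = (322·38 − 36·336)/958 = 70/479.

α = 1.0271, β = 0.1461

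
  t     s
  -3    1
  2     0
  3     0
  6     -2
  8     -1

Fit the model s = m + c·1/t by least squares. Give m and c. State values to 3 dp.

Compute the Gram sums: Σ1 = 5, Σ1/t = 19/24, Σ1/t·1/t = 33/64.
Right-hand side: Σs = -2, Σ1/t·s = -19/24.
Normal equations: [[5, 19/24]; [19/24, 33/64]]·[m, c]ᵀ = [-2, -19/24]ᵀ.
Eliminating c: (33/64)·(row 1) − (19/24)·(row 2) gives (281/144)·m = (33/64)·(-2) − (19/24)·(-19/24) = -233/576, so m = -233/1124.
Then c = ((-19/24) − (19/24)·(-233/1124))/(33/64) = -342/281.

m = -0.207, c = -1.217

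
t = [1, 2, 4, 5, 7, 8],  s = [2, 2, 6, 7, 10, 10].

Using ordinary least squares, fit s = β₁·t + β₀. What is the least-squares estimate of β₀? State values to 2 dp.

Entries of AᵀA: Σt·t = 159, Σt = 27, Σ1 = 6.
And Σt·s = 215, Σs = 37.
Normal equations: [[159, 27]; [27, 6]]·[β₁, β₀]ᵀ = [215, 37]ᵀ.
Eliminating β₀: 6·(row 1) − 27·(row 2) gives 225·β₁ = 6·215 − 27·37 = 291, so β₁ = 97/75.
Then β₀ = (37 − 27·(97/75))/6 = 26/75.

β₀ = 0.35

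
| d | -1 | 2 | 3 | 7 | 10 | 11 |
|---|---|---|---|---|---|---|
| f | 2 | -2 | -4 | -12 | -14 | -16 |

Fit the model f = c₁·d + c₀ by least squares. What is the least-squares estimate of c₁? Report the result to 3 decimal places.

c₁ = -1.524

The normal system AᵀA·[c₁, c₀]ᵀ = Aᵀf is [[284, 32]; [32, 6]]·[c₁, c₀]ᵀ = [-418, -46]ᵀ.
Δ = 284·6 − 32² = 680.
c₁ = ((-418)·6 − 32·(-46))/680 = -259/170; c₀ = (284·(-46) − 32·(-418))/680 = 39/85.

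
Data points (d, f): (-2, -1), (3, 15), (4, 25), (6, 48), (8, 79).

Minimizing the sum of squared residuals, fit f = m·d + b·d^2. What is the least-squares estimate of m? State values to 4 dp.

Entries of XᵀX: Σd·d = 129, Σd·d^2 = 811, Σd^2·d^2 = 5745.
Right-hand side: Σd·f = 1067, Σd^2·f = 7315.
So XᵀX·[m, b]ᵀ = Xᵀf: [[129, 811]; [811, 5745]]·[m, b]ᵀ = [1067, 7315]ᵀ.
det = 129·5745 − 811² = 83384.
m = (1067·5745 − 811·7315)/83384 = 98725/41692; b = (129·7315 − 811·1067)/83384 = 39149/41692.

m = 2.3680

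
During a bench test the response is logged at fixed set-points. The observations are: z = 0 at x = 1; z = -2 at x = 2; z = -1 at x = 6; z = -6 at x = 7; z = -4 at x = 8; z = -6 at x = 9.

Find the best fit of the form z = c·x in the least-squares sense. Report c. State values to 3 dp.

c = -0.587

Sums needed: Σx·x = 235.
For Aᵀz: Σx·z = -138.
So AᵀA·[c]ᵀ = Aᵀz: [[235]]·[c]ᵀ = [-138]ᵀ.
Hence c = -138 / 235 ≈ -0.587234.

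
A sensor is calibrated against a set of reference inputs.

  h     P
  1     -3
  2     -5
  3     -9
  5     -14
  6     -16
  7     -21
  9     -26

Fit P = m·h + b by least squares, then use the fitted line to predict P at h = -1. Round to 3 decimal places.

Forming MᵀM = [[205, 33]; [33, 7]] and MᵀP = [-587, -94]ᵀ gives MᵀM·[m, b]ᵀ = MᵀP.
det = 205·7 − 33² = 346.
m = ((-587)·7 − 33·(-94))/346 = -1007/346; b = (205·(-94) − 33·(-587))/346 = 101/346.
At h = -1: P̂ = (-1007/346)·(-1) + (101/346)·(1) = 554/173.

P̂ = 3.202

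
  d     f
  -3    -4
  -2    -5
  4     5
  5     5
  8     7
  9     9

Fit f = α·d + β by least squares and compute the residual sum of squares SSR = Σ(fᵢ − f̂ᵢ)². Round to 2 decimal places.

Normal-equation sums: Σd·d = 199, Σd = 21, Σ1 = 6.
And Σd·f = 204, Σf = 17.
Eliminating β: 6·(row 1) − 21·(row 2) gives 753·α = 6·204 − 21·17 = 867, so α = 289/251.
Then β = (17 − 21·(289/251))/6 = -901/753.
Residuals: 490/753, -1130/753, 1198/753, 331/753, -764/753, -125/753; SSR = 4862/753.

SSR = 6.46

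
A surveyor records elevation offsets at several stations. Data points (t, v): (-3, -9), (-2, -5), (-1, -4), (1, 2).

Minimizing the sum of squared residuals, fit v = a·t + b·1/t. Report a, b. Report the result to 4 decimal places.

From the data, Σt·t = 15, Σt·1/t = 4, Σ1/t·1/t = 85/36.
And Σt·v = 43, Σ1/t·v = 23/2.
Δ = 15·(85/36) − 4² = 233/12.
a = (43·(85/36) − 4·(23/2))/(233/12) = 1999/699; b = (15·(23/2) − 4·43)/(233/12) = 6/233.

a = 2.8598, b = 0.0258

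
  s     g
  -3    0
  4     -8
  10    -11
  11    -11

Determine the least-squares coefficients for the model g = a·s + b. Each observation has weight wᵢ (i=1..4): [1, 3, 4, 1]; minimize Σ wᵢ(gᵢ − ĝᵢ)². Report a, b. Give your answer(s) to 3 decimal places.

The normal system XᵀWX·[a, b]ᵀ = XᵀWg is [[578, 60]; [60, 9]]·[a, b]ᵀ = [-657, -79]ᵀ.
Eliminating b: 9·(row 1) − 60·(row 2) gives 1602·a = 9·(-657) − 60·(-79) = -1173, so a = -391/534.
Then b = ((-79) − 60·(-391/534))/9 = -3121/801.

a = -0.732, b = -3.896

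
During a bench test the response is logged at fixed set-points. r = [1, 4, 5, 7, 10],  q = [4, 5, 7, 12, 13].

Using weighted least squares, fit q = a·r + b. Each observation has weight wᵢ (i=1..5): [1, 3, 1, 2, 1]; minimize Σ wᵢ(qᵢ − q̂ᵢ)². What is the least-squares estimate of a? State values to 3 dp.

a = 1.286

XᵀWX·[a, b]ᵀ = XᵀWq reads: 272·a + 42·b = 397;  42·a + 8·b = 63.
(Σwᵢ·r·r = 272, Σwᵢ·r = 42, Σwᵢ·1 = 8, Σwᵢ·r·q = 397, Σwᵢ·q = 63.)
Δ = 272·8 − 42² = 412.
a = (397·8 − 42·63)/412 = 265/206; b = (272·63 − 42·397)/412 = 231/206.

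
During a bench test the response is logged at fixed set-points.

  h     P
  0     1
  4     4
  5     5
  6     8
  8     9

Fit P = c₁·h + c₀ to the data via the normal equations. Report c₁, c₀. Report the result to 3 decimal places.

Sums needed: Σh·h = 141, Σh = 23, Σ1 = 5.
And Σh·P = 161, ΣP = 27.
So XᵀX·[c₁, c₀]ᵀ = XᵀP: [[141, 23]; [23, 5]]·[c₁, c₀]ᵀ = [161, 27]ᵀ.
Δ = 141·5 − 23² = 176.
c₁ = (161·5 − 23·27)/176 = 23/22; c₀ = (141·27 − 23·161)/176 = 13/22.

c₁ = 1.045, c₀ = 0.591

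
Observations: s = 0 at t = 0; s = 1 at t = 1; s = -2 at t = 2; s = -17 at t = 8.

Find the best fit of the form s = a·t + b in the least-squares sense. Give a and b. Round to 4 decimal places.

Sums needed: Σt·t = 69, Σt = 11, Σ1 = 4.
And Σt·s = -139, Σs = -18.
AᵀA·[a, b]ᵀ = Aᵀs becomes [[69, 11]; [11, 4]]·[a, b]ᵀ = [-139, -18]ᵀ.
det = 69·4 − 11² = 155.
a = ((-139)·4 − 11·(-18))/155 = -358/155; b = (69·(-18) − 11·(-139))/155 = 287/155.

a = -2.3097, b = 1.8516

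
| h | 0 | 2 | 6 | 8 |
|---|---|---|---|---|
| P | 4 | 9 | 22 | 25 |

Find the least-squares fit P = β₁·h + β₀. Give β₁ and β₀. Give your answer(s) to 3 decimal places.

β₁ = 2.750, β₀ = 4.000

Forming XᵀX = [[104, 16]; [16, 4]] and XᵀP = [350, 60]ᵀ gives XᵀX·[β₁, β₀]ᵀ = XᵀP.
Eliminating β₀: 4·(row 1) − 16·(row 2) gives 160·β₁ = 4·350 − 16·60 = 440, so β₁ = 11/4.
Then β₀ = (60 − 16·(11/4))/4 = 4.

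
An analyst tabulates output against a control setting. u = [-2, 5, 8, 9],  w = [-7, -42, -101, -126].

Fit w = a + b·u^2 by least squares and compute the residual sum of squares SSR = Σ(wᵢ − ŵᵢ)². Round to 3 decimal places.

SSR = 4.336

Sums needed: Σ1 = 4, Σu^2 = 174, Σu^2·u^2 = 11298.
Moment sums: Σw = -276, Σu^2·w = -17748.
Normal equations: [[4, 174]; [174, 11298]]·[a, b]ᵀ = [-276, -17748]ᵀ.
Δ = 4·11298 − 174² = 14916.
a = ((-276)·11298 − 174·(-17748))/14916 = -228/113; b = (4·(-17748) − 174·(-276))/14916 = -174/113.
Residuals: 133/113, -168/113, -49/113, 84/113; SSR = 490/113.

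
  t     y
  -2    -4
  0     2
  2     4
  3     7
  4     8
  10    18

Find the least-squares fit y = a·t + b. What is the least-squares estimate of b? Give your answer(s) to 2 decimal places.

XᵀX·[a, b]ᵀ = Xᵀy reads: 133·a + 17·b = 249;  17·a + 6·b = 35.
det = 133·6 − 17² = 509.
a = (249·6 − 17·35)/509 = 899/509; b = (133·35 − 17·249)/509 = 422/509.

b = 0.83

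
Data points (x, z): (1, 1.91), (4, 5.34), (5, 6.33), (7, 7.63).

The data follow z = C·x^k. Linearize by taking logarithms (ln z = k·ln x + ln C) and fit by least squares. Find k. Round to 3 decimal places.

Linearized form: ln z = k·ln x + ln C. From the 4 transformed points,
Σln x = 4.9416, Σ(ln x)² = 8.2987, Σln z = 6.1997, Σln x·ln z = 9.2465.
Normal system: [[8.2987, 4.9416]; [4.9416, 4]]·[k, ln C]ᵀ = [9.2465, 6.1997]ᵀ.
Solving (det = 8.7748): k = 0.72358, ln C = 0.65602.

k = 0.724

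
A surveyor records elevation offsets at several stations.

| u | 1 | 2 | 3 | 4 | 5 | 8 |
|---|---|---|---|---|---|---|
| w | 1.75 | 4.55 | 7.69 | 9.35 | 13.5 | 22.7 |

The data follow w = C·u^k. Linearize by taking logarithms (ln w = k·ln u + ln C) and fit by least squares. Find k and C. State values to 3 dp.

Taking logs, ln w = k·ln u + ln C, so regress ln w on ln u.
Σln u = 6.8669, Σ(ln u)² = 10.5236, Σln w = 12.0751, Σln u·ln w = 17.0718.
Equations: 10.5236·k + 6.8669·ln C = 17.0718;  6.8669·k + 6·ln C = 12.0751.
Solving (det = 15.9867): k = 1.22052, ln C = 0.61565, so C = exp(0.61565) = 1.85086.

k = 1.221, C = 1.851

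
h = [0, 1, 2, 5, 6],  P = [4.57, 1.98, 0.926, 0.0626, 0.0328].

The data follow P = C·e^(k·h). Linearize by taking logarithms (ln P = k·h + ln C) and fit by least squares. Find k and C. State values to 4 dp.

With ln Pᵢ as the transformed response and hᵢ as the regressor:
Sums: Σh = 14.0000, Σ(h)² = 66.0000, Σln P = -4.0626, Σh·ln P = -33.8296.
Normal system: [[66.0000, 14.0000]; [14.0000, 5]]·[k, ln C]ᵀ = [-33.8296, -4.0626]ᵀ.
Slope k = (n·Σh·ln P − Σh·Σln P)/(n·Σ(h)² − (Σh)²) = (5·-33.8296 − 14.0000·-4.0626)/134.0000 = -0.83785; ln C = (Σln P − k·Σh)/n = 1.53346, so C = exp(1.53346) = 4.63417.

k = -0.8378, C = 4.6342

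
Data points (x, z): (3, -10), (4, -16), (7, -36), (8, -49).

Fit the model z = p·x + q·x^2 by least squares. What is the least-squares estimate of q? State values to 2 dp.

Entries of AᵀA: Σx·x = 138, Σx·x^2 = 946, Σx^2·x^2 = 6834.
And Σx·z = -738, Σx^2·z = -5246.
Determinant 138·6834 − 946² = 48176.
p = ((-738)·6834 − 946·(-5246))/48176 = -10097/6022; q = (138·(-5246) − 946·(-738))/48176 = -3225/6022.

q = -0.54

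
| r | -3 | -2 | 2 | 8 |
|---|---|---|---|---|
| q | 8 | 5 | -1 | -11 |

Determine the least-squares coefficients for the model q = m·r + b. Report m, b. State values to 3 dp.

m = -1.676, b = 2.344

Normal-equation sums: Σr·r = 81, Σr = 5, Σ1 = 4.
And Σr·q = -124, Σq = 1.
So MᵀM·[m, b]ᵀ = Mᵀq: [[81, 5]; [5, 4]]·[m, b]ᵀ = [-124, 1]ᵀ.
Eliminating b: 4·(row 1) − 5·(row 2) gives 299·m = 4·(-124) − 5·1 = -501, so m = -501/299.
Then b = (1 − 5·(-501/299))/4 = 701/299.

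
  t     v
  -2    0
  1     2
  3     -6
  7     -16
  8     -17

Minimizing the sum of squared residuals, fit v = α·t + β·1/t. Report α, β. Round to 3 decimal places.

Compute the Gram sums: Σt·t = 127, Σt·1/t = 5, Σ1/t·1/t = 39433/28224.
For Mᵀv: Σt·v = -264, Σ1/t·v = -247/56.
Normal equations: [[127, 5]; [5, 39433/28224]]·[α, β]ᵀ = [-264, -247/56]ᵀ.
Δ = 127·(39433/28224) − 5² = 4302391/28224.
α = ((-264)·(39433/28224) − 5·(-247/56))/(4302391/28224) = -9787872/4302391; β = (127·(-247/56) − 5·(-264))/(4302391/28224) = 21445704/4302391.

α = -2.275, β = 4.985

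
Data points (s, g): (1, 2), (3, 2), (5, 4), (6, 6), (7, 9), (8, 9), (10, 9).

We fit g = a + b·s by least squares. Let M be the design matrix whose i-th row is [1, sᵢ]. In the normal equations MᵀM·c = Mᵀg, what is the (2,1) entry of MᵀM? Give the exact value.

Row 2 ↔ basis s, column 1 ↔ basis 1, so (MᵀM)_{2,1} = Σᵢ s = (1)·(1) + (3)·(1) + (5)·(1) + (6)·(1) + (7)·(1) + (8)·(1) + (10)·(1) = 40.

40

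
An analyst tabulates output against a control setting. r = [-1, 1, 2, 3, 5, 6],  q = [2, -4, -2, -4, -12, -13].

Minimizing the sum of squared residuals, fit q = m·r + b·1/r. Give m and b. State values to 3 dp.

AᵀA·[m, b]ᵀ = Aᵀq reads: 76·m + 6·b = -160;  6·m + (1093/450)·b = -129/10.
Eliminating b: (1093/450)·(row 1) − 6·(row 2) gives (33434/225)·m = (1093/450)·(-160) − 6·(-129/10) = -2801/9, so m = -70025/33434.
Then b = ((-129/10) − 6·(-70025/33434))/(1093/450) = -2295/16717.

m = -2.094, b = -0.137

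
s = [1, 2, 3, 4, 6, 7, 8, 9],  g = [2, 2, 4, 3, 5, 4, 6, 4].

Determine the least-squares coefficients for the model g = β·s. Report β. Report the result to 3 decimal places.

β = 0.662

Normal-equation sums: Σs·s = 260.
Moment sums: Σs·g = 172.
XᵀX·[β]ᵀ = Xᵀg becomes [[260]]·[β]ᵀ = [172]ᵀ.
Hence β = 172 / 260 ≈ 0.661538.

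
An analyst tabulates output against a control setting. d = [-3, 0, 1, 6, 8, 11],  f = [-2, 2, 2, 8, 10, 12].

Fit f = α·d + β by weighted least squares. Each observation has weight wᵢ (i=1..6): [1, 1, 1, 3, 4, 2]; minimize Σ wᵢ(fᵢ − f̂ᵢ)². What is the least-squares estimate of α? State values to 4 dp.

α = 1.0161

Setting ∂/∂α … = 0 gives: 616·α + 70·β = 736;  70·α + 12·β = 90.
Δ = 616·12 − 70² = 2492.
α = (736·12 − 70·90)/2492 = 633/623; β = (616·90 − 70·736)/2492 = 140/89.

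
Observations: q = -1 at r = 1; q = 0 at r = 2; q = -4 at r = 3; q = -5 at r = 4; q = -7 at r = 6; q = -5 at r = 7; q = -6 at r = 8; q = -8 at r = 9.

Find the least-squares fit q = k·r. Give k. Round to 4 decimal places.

k = -0.8846

Setting ∂/∂k … = 0 gives: 260·k = -230.
k = (-230)/260 = -0.884615.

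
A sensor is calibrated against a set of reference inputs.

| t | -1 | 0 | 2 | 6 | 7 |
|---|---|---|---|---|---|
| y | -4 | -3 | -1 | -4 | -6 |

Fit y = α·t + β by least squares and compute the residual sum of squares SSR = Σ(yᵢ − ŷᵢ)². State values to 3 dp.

SSR = 9.559

Compute the Gram sums: Σt·t = 90, Σt = 14, Σ1 = 5.
And Σt·y = -64, Σy = -18.
Normal equations: [[90, 14]; [14, 5]]·[α, β]ᵀ = [-64, -18]ᵀ.
Determinant 90·5 − 14² = 254.
α = ((-64)·5 − 14·(-18))/254 = -34/127; β = (90·(-18) − 14·(-64))/254 = -362/127.
Residuals: -180/127, -19/127, 303/127, 58/127, -162/127; SSR = 1214/127.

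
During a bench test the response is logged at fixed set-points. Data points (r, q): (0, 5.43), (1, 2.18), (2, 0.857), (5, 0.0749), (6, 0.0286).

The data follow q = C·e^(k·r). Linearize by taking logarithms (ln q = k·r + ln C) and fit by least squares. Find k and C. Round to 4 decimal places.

k = -0.8616, C = 5.1904

Linearized form: ln q = k·r + ln C. From the 5 transformed points,
Σr = 14.0000, Σ(r)² = 66.0000, Σln q = -3.8290, Σr·ln q = -33.8134.
Normal system: [[66.0000, 14.0000]; [14.0000, 5]]·[k, ln C]ᵀ = [-33.8134, -3.8290]ᵀ.
Slope k = (n·Σr·ln q − Σr·Σln q)/(n·Σ(r)² − (Σr)²) = (5·-33.8134 − 14.0000·-3.8290)/134.0000 = -0.86165; ln C = (Σln q − k·Σr)/n = 1.64682, so C = exp(1.64682) = 5.19043.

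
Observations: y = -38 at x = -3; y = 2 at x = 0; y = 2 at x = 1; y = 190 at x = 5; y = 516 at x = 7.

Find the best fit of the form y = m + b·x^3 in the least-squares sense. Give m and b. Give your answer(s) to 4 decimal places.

Sums needed: Σ1 = 5, Σx^3 = 442, Σx^3·x^3 = 134004.
For Aᵀy: Σy = 672, Σx^3·y = 201766.
AᵀA·[m, b]ᵀ = Aᵀy becomes [[5, 442]; [442, 134004]]·[m, b]ᵀ = [672, 201766]ᵀ.
det = 5·134004 − 442² = 474656.
m = (672·134004 − 442·201766)/474656 = 16733/9128; b = (5·201766 − 442·672)/474656 = 355903/237328.

m = 1.8332, b = 1.4996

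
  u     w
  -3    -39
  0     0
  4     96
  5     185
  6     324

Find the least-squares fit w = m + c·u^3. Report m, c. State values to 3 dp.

With design matrix M, MᵀM = [[5, 378]; [378, 67106]] and Mᵀw = [566, 100306]ᵀ.
det = 5·67106 − 378² = 192646.
m = (566·67106 − 378·100306)/192646 = 33164/96323; c = (5·100306 − 378·566)/192646 = 143791/96323.

m = 0.344, c = 1.493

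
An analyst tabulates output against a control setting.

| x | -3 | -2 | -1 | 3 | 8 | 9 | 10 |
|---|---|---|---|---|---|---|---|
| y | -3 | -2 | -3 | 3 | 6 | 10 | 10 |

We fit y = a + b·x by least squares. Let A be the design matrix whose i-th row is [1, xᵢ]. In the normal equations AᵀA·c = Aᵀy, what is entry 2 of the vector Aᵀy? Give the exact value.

263

Entry 2 ↔ basis x, so (Aᵀy)_{2} = Σᵢ (x)·yᵢ = (-3)·(-3) + (-2)·(-2) + (-1)·(-3) + (3)·(3) + (8)·(6) + (9)·(10) + (10)·(10) = 263.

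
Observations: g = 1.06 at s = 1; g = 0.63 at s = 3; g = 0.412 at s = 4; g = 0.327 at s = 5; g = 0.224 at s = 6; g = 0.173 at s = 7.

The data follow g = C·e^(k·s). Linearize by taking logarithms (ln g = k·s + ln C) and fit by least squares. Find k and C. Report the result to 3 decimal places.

k = -0.309, C = 1.483

Taking logs, ln g = k·s + ln C, so regress ln g on s.
Σs = 26.0000, Σ(s)² = 136.0000, Σln g = -5.6589, Σs·ln g = -31.7216.
Equations: 136.0000·k + 26.0000·ln C = -31.7216;  26.0000·k + 6·ln C = -5.6589.
Solving (det = 140.0000): k = -0.30857, ln C = 0.39398, so C = exp(0.39398) = 1.48287.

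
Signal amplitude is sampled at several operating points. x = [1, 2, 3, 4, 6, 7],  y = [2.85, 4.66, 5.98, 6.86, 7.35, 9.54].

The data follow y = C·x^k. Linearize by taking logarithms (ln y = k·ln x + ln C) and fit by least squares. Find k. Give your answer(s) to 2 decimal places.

k = 0.57

Taking logs, ln y = k·ln x + ln C, so regress ln y on ln x.
Σln x = 6.9157, Σ(ln x)² = 10.6062, Σln y = 10.5507, Σln x·ln y = 13.6642.
Equations: 10.6062·k + 6.9157·ln C = 13.6642;  6.9157·k + 6·ln C = 10.5507.
Δ = 10.6062·6 − (6.9157)² = 15.8099; k = (13.6642·6 − 6.9157·10.5507)/15.8099 = 0.57050, ln C = (10.6062·10.5507 − 6.9157·13.6642)/15.8099 = 1.10087.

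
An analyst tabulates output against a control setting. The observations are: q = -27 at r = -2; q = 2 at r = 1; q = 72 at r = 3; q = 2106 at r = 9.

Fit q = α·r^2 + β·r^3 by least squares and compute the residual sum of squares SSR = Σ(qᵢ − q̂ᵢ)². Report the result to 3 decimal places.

SSR = 0.606

XᵀX·[α, β]ᵀ = Xᵀq reads: 6659·α + 59261·β = 171128;  59261·α + 532235·β = 1537436.
(Σr^2·r^2 = 6659, Σr^2·r^3 = 59261, Σr^3·r^3 = 532235, Σr^2·q = 171128, Σr^3·q = 1537436.)
Determinant 6659·532235 − 59261² = 32286744.
α = (171128·532235 − 59261·1537436)/32286744 = -2473643/2690562; β = (6659·1537436 − 59261·171128)/32286744 = 8047493/2690562.
Residuals: 271557/448427, -32121/448427, -30930/64061, 11043/448427; SSR = 271557/448427.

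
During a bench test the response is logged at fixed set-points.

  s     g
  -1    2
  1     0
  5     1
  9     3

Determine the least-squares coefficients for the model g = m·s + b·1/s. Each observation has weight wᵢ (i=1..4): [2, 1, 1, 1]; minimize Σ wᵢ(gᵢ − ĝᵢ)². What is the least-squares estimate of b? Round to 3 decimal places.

Setting ∂/∂m … = 0 gives: 109·m + 5·b = 28;  5·m + (6181/2025)·b = -52/15.
(Σwᵢ·s·s = 109, Σwᵢ·s·1/s = 5, Σwᵢ·1/s·1/s = 6181/2025, Σwᵢ·s·g = 28, Σwᵢ·1/s·g = -52/15.)
Determinant 109·(6181/2025) − 5² = 623104/2025.
m = (28·(6181/2025) − 5·(-52/15))/(623104/2025) = 26021/77888; b = (109·(-52/15) − 5·28)/(623104/2025) = -131085/77888.

b = -1.683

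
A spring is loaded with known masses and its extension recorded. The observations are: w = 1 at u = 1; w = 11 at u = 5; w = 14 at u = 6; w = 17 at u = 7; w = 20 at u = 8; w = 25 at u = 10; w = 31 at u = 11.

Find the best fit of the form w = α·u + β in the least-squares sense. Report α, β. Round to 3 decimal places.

The normal equations are: 396·α + 48·β = 1010;  48·α + 7·β = 119.
(Σu·u = 396, Σu = 48, Σ1 = 7, Σu·w = 1010, Σw = 119.)
Eliminating β: 7·(row 1) − 48·(row 2) gives 468·α = 7·1010 − 48·119 = 1358, so α = 679/234.
Then β = (119 − 48·(679/234))/7 = -113/39.

α = 2.902, β = -2.897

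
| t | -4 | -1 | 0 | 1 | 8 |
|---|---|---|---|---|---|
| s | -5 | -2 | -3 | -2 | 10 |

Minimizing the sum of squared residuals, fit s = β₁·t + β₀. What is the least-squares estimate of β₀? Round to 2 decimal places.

β₀ = -1.43

The normal equations are: 82·β₁ + 4·β₀ = 100;  4·β₁ + 5·β₀ = -2.
det = 82·5 − 4² = 394.
β₁ = (100·5 − 4·(-2))/394 = 254/197; β₀ = (82·(-2) − 4·100)/394 = -282/197.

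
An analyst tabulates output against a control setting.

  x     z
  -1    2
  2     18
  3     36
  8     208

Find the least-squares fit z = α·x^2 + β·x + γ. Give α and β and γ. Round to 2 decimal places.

α = 2.90, β = 2.62, γ = 1.64

Compute the Gram sums: Σx^2·x^2 = 4194, Σx^2·x = 546, Σx^2 = 78, Σx·x = 78, Σx = 12, Σ1 = 4.
Right-hand side: Σx^2·z = 13710, Σx·z = 1806, Σz = 264.
Solving the 3×3 system (Gaussian elimination) gives α = 2402/829, β = 2171/829, γ = 1362/829.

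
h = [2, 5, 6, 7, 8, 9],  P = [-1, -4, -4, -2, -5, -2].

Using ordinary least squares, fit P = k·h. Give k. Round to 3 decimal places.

AᵀA·[k]ᵀ = AᵀP reads: 259·k = -118.
(Σh·h = 259, Σh·P = -118.)
Hence k = -118 / 259 ≈ -0.455598.

k = -0.456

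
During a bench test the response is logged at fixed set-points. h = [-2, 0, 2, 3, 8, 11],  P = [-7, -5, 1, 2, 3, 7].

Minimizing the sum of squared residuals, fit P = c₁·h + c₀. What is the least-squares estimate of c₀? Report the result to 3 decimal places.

Entries of AᵀA: Σh·h = 202, Σh = 22, Σ1 = 6.
Moment sums: Σh·P = 123, ΣP = 1.
So AᵀA·[c₁, c₀]ᵀ = AᵀP: [[202, 22]; [22, 6]]·[c₁, c₀]ᵀ = [123, 1]ᵀ.
Eliminating c₀: 6·(row 1) − 22·(row 2) gives 728·c₁ = 6·123 − 22·1 = 716, so c₁ = 179/182.
Then c₀ = (1 − 22·(179/182))/6 = -313/91.

c₀ = -3.440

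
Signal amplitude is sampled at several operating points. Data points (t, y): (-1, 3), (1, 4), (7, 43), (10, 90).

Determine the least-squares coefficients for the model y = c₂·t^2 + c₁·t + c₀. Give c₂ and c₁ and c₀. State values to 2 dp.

c₂ = 0.92, c₁ = -0.53, c₀ = 2.33

MᵀM·[c₂, c₁, c₀]ᵀ = Mᵀy reads: 12403·c₂ + 1343·c₁ + 151·c₀ = 11114;  1343·c₂ + 151·c₁ + 17·c₀ = 1202;  151·c₂ + 17·c₁ + 4·c₀ = 140.
Solving the 3×3 system (Gaussian elimination) gives c₂ = 2225/2406, c₁ = -2113/4010, c₀ = 14011/6015.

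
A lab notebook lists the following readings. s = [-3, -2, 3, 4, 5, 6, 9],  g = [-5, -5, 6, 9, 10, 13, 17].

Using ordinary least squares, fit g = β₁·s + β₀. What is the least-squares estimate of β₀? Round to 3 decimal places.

β₀ = 0.232

Normal-equation sums: Σs·s = 180, Σs = 22, Σ1 = 7.
Moment sums: Σs·g = 360, Σg = 45.
Normal equations: [[180, 22]; [22, 7]]·[β₁, β₀]ᵀ = [360, 45]ᵀ.
Determinant 180·7 − 22² = 776.
β₁ = (360·7 − 22·45)/776 = 765/388; β₀ = (180·45 − 22·360)/776 = 45/194.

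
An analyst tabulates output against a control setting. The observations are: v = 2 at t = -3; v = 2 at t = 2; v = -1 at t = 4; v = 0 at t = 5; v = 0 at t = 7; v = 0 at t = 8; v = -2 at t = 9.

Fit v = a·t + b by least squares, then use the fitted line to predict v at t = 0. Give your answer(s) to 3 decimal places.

v̂ = 1.427

Normal-equation sums: Σt·t = 248, Σt = 32, Σ1 = 7.
Right-hand side: Σt·v = -24, Σv = 1.
Normal equations: [[248, 32]; [32, 7]]·[a, b]ᵀ = [-24, 1]ᵀ.
Δ = 248·7 − 32² = 712.
a = ((-24)·7 − 32·1)/712 = -25/89; b = (248·1 − 32·(-24))/712 = 127/89.
At t = 0: v̂ = (-25/89)·(0) + (127/89)·(1) = 127/89.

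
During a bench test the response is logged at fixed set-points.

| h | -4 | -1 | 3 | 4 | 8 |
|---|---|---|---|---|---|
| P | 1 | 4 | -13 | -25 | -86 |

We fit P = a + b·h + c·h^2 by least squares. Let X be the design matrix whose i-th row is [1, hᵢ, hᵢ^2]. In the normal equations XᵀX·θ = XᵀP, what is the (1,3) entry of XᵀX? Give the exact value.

Row 1 ↔ basis 1, column 3 ↔ basis h^2, so (XᵀX)_{1,3} = Σᵢ h^2 = (1)·(16) + (1)·(1) + (1)·(9) + (1)·(16) + (1)·(64) = 106.

106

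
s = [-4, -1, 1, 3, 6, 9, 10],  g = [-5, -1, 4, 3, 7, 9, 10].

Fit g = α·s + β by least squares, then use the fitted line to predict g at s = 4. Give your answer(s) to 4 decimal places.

ĝ = 4.4382

Normal-equation sums: Σs·s = 244, Σs = 24, Σ1 = 7.
And Σs·g = 257, Σg = 27.
So XᵀX·[α, β]ᵀ = Xᵀg: [[244, 24]; [24, 7]]·[α, β]ᵀ = [257, 27]ᵀ.
det = 244·7 − 24² = 1132.
α = (257·7 − 24·27)/1132 = 1151/1132; β = (244·27 − 24·257)/1132 = 105/283.
At s = 4: ĝ = (1151/1132)·(4) + (105/283)·(1) = 1256/283.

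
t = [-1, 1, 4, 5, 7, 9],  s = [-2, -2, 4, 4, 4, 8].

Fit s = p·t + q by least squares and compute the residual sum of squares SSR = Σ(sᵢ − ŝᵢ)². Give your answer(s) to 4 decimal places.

SSR = 7.4964

Entries of AᵀA: Σt·t = 173, Σt = 25, Σ1 = 6.
Right-hand side: Σt·s = 136, Σs = 16.
AᵀA·[p, q]ᵀ = Aᵀs becomes [[173, 25]; [25, 6]]·[p, q]ᵀ = [136, 16]ᵀ.
Determinant 173·6 − 25² = 413.
p = (136·6 − 25·16)/413 = 416/413; q = (173·16 − 25·136)/413 = -632/413.
Residuals: 222/413, -610/413, 620/413, 204/413, -628/413, 192/413; SSR = 3096/413.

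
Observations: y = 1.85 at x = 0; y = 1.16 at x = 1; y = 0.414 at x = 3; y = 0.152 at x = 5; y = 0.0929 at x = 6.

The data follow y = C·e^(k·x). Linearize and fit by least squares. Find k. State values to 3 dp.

k = -0.501

With ln yᵢ as the transformed response and xᵢ as the regressor:
Σx = 15.0000, Σ(x)² = 71.0000, Σln y = -4.3784, Σx·ln y = -26.1740.
Equations: 71.0000·k + 15.0000·ln C = -26.1740;  15.0000·k + 5·ln C = -4.3784.
Slope k = (n·Σx·ln y − Σx·Σln y)/(n·Σ(x)² − (Σx)²) = (5·-26.1740 − 15.0000·-4.3784)/130.0000 = -0.50149; ln C = (Σln y − k·Σx)/n = 0.62880.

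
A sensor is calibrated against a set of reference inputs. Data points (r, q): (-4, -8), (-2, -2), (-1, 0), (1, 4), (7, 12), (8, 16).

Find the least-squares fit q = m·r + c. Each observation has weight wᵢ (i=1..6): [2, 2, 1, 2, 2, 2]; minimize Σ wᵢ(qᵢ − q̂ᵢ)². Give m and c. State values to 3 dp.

Sums needed: Σwᵢ·r·r = 269, Σwᵢ·r = 19, Σwᵢ·1 = 11.
Moment sums: Σwᵢ·r·q = 504, Σwᵢ·q = 44.
MᵀWM·[m, c]ᵀ = MᵀWq becomes [[269, 19]; [19, 11]]·[m, c]ᵀ = [504, 44]ᵀ.
Eliminating c: 11·(row 1) − 19·(row 2) gives 2598·m = 11·504 − 19·44 = 4708, so m = 2354/1299.
Then c = (44 − 19·(2354/1299))/11 = 1130/1299.

m = 1.812, c = 0.870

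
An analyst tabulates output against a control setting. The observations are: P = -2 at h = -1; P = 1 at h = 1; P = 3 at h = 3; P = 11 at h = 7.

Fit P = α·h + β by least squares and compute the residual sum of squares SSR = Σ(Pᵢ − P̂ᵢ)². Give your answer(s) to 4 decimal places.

With design matrix X, XᵀX = [[60, 10]; [10, 4]] and XᵀP = [89, 13]ᵀ.
det = 60·4 − 10² = 140.
α = (89·4 − 10·13)/140 = 113/70; β = (60·13 − 10·89)/140 = -11/14.
Residuals: 2/5, 6/35, -37/35, 17/35; SSR = 54/35.

SSR = 1.5429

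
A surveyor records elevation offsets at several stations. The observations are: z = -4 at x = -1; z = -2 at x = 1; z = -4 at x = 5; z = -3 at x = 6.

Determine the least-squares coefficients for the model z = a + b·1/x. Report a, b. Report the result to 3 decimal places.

Compute the Gram sums: Σ1 = 4, Σ1/x = 11/30, Σ1/x·1/x = 1861/900.
For Mᵀz: Σz = -13, Σ1/x·z = 7/10.
MᵀM·[a, b]ᵀ = Mᵀz becomes [[4, 11/30]; [11/30, 1861/900]]·[a, b]ᵀ = [-13, 7/10]ᵀ.
Determinant 4·(1861/900) − (11/30)² = 2441/300.
a = ((-13)·(1861/900) − (11/30)·(7/10))/(2441/300) = -24424/7323; b = (4·(7/10) − (11/30)·(-13))/(2441/300) = 2270/2441.

a = -3.335, b = 0.930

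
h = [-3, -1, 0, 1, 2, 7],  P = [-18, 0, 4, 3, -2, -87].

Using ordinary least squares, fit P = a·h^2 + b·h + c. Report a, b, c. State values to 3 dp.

MᵀM·[a, b, c]ᵀ = MᵀP reads: 2500·a + 324·b + 64·c = -4430;  324·a + 64·b + 6·c = -556;  64·a + 6·b + 6·c = -100.
Solving the 3×3 system (Gaussian elimination) gives a = -57385/28354, b = 17161/14177, c = 52609/14177.

a = -2.024, b = 1.210, c = 3.711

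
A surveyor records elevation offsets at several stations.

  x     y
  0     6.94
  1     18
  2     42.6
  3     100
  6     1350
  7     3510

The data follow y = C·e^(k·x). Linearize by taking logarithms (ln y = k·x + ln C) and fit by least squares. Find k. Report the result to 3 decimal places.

k = 0.880

Taking logs, ln y = k·x + ln C, so regress ln y on x.
Σx = 19.0000, Σ(x)² = 99.0000, Σln y = 28.5559, Σx·ln y = 124.6003.
Equations: 99.0000·k + 19.0000·ln C = 124.6003;  19.0000·k + 6·ln C = 28.5559.
Δ = 99.0000·6 − (19.0000)² = 233.0000; k = (124.6003·6 − 19.0000·28.5559)/233.0000 = 0.88000, ln C = (99.0000·28.5559 − 19.0000·124.6003)/233.0000 = 1.97266.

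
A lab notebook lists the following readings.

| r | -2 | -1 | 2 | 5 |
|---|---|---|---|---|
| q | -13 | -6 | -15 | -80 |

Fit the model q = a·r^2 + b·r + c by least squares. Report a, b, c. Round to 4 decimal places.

Setting ∂/∂a … = 0 gives: 658·a + 124·b + 34·c = -2118;  124·a + 34·b + 4·c = -398;  34·a + 4·b + 4·c = -114.
(Σr^2·r^2 = 658, Σr^2·r = 124, Σr^2 = 34, Σr·r = 34, Σr = 4, Σ1 = 4, Σr^2·q = -2118, Σr·q = -398, Σq = -114.)
Solving the 3×3 system (Gaussian elimination) gives a = -3, b = -7/15, c = -38/15.

a = -3.0000, b = -0.4667, c = -2.5333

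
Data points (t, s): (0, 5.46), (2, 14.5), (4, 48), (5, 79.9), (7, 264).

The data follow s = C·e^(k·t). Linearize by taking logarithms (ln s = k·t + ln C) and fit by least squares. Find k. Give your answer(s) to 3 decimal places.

Let Y = ln s. Fitting Y = k·t + ln C by least squares:
Σt = 18.0000, Σ(t)² = 94.0000, Σln s = 18.1995, Σt·ln s = 81.7686.
Equations: 94.0000·k + 18.0000·ln C = 81.7686;  18.0000·k + 5·ln C = 18.1995.
Solving (det = 146.0000): k = 0.55652, ln C = 1.63644.

k = 0.557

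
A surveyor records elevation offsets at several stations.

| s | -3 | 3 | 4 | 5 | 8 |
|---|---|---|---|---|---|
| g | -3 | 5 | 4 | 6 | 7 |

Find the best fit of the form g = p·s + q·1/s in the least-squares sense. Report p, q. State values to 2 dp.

p = 0.84, q = 4.52

Sums needed: Σs·s = 123, Σs·1/s = 5, Σ1/s·1/s = 4901/14400.
Right-hand side: Σs·g = 126, Σ1/s·g = 689/120.
Eliminating q: (4901/14400)·(row 1) − 5·(row 2) gives (80941/4800)·p = (4901/14400)·126 − 5·(689/120) = 34021/2400, so p = 68042/80941.
Then q = ((689/120) − 5·(68042/80941))/(4901/14400) = 365880/80941.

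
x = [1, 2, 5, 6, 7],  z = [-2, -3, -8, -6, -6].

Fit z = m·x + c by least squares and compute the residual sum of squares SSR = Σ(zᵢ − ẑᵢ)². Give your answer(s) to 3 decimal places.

SSR = 7.545

With design matrix A, AᵀA = [[115, 21]; [21, 5]] and Aᵀz = [-126, -25]ᵀ.
Determinant 115·5 − 21² = 134.
m = ((-126)·5 − 21·(-25))/134 = -105/134; c = (115·(-25) − 21·(-126))/134 = -229/134.
Residuals: 33/67, 37/134, -159/67, 55/134, 80/67; SSR = 1011/134.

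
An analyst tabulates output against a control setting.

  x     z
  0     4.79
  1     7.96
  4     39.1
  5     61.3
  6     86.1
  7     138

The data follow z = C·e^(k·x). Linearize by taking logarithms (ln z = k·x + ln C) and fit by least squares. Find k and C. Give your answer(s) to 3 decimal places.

With ln zᵢ as the transformed response and xᵢ as the regressor:
Sums: Σx = 23.0000, Σ(x)² = 127.0000, Σln z = 20.8056, Σx·ln z = 98.5417.
Normal system: [[127.0000, 23.0000]; [23.0000, 6]]·[k, ln C]ᵀ = [98.5417, 20.8056]ᵀ.
Solving (det = 233.0000): k = 0.48378, ln C = 1.61312, so C = exp(1.61312) = 5.01843.

k = 0.484, C = 5.018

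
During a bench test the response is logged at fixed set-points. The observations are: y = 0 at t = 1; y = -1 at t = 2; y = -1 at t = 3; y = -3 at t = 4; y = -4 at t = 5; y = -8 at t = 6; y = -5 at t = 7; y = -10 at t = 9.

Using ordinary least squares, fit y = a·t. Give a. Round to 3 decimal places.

The normal equations are: 221·a = -210.
(Σt·t = 221, Σt·y = -210.)
Hence a = -210 / 221 ≈ -0.950226.

a = -0.950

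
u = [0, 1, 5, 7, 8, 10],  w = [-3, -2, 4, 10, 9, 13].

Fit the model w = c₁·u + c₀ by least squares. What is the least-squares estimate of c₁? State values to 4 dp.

With design matrix A, AᵀA = [[239, 31]; [31, 6]] and Aᵀw = [290, 31]ᵀ.
Determinant 239·6 − 31² = 473.
c₁ = (290·6 − 31·31)/473 = 779/473; c₀ = (239·31 − 31·290)/473 = -1581/473.

c₁ = 1.6469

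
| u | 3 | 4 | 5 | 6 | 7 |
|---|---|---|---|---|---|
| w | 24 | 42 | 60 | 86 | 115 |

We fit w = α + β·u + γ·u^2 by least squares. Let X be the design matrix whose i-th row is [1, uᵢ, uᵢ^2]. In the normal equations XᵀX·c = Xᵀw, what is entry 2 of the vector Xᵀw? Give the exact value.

Entry 2 ↔ basis u, so (Xᵀw)_{2} = Σᵢ (u)·wᵢ = (3)·(24) + (4)·(42) + (5)·(60) + (6)·(86) + (7)·(115) = 1861.

1861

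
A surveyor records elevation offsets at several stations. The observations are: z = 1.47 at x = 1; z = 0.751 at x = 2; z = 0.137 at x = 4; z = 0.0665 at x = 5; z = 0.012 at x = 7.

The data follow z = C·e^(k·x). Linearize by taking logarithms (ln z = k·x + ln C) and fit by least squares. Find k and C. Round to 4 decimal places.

Let Y = ln z. Fitting Y = k·x + ln C by least squares:
XᵀX = [[95.0000, 19.0000]; [19.0000, 5]], rhs = [-52.6512, -9.0223]ᵀ  (here Σx = 19.0000, Σ(x)² = 95.0000, Σln z = -9.0223, Σx·ln z = -52.6512).
Slope k = (n·Σx·ln z − Σx·Σln z)/(n·Σ(x)² − (Σx)²) = (5·-52.6512 − 19.0000·-9.0223)/114.0000 = -0.80555; ln C = (Σln z − k·Σx)/n = 1.25665, so C = exp(1.25665) = 3.51364.

k = -0.8056, C = 3.5136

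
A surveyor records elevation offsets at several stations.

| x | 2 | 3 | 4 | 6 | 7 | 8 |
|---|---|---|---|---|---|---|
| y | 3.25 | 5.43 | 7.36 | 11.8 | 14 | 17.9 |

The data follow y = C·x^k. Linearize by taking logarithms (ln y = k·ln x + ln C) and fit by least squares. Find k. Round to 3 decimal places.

k = 1.192

With ln yᵢ as the transformed response and ln xᵢ as the regressor:
XᵀX = [[14.9303, 8.9952]; [8.9952, 6]], rhs = [20.9993, 12.8586]ᵀ  (here Σln x = 8.9952, Σ(ln x)² = 14.9303, Σln y = 12.8586, Σln x·ln y = 20.9993).
Δ = 14.9303·6 − (8.9952)² = 8.6686; k = (20.9993·6 − 8.9952·12.8586)/8.6686 = 1.19170, ln C = (14.9303·12.8586 − 8.9952·20.9993)/8.6686 = 0.35651.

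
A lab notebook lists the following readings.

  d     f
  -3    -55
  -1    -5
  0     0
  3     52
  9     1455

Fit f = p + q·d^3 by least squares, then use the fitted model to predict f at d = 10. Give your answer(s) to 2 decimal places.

f̂ = 1996.40

Sums needed: Σ1 = 5, Σd^3 = 728, Σd^3·d^3 = 532900.
Moment sums: Σf = 1447, Σd^3·f = 1063589.
So XᵀX·[p, q]ᵀ = Xᵀf: [[5, 728]; [728, 532900]]·[p, q]ᵀ = [1447, 1063589]ᵀ.
Δ = 5·532900 − 728² = 2134516.
p = (1447·532900 − 728·1063589)/2134516 = -796623/533629; q = (5·1063589 − 728·1447)/2134516 = 4264529/2134516.
At d = 10: f̂ = (-796623/533629)·(1) + (4264529/2134516)·(1000) = 1065335627/533629.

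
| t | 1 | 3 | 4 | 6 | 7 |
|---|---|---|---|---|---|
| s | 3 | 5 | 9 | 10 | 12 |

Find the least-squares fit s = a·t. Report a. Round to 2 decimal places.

a = 1.78

From the data, Σt·t = 111.
For Xᵀs: Σt·s = 198.
Hence a = 198 / 111 ≈ 1.78378.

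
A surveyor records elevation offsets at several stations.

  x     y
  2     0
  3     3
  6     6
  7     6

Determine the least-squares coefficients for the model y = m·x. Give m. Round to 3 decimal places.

Setting ∂/∂m … = 0 gives: 98·m = 87.
m = 87/98 = 0.887755.

m = 0.888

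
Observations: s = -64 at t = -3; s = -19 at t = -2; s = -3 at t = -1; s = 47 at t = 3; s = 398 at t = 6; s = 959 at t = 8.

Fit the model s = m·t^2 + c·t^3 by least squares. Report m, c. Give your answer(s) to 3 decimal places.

With design matrix M, MᵀM = [[5571, 40511]; [40511, 310323]] and Mᵀs = [75472, 580128]ᵀ.
Eliminating c: 310323·(row 1) − 40511·(row 2) gives 87668312·m = 310323·75472 − 40511·580128 = -80867952, so m = -10108494/10958539.
Then c = (580128 − 40511·(-10108494/10958539))/310323 = 21805862/10958539.

m = -0.922, c = 1.990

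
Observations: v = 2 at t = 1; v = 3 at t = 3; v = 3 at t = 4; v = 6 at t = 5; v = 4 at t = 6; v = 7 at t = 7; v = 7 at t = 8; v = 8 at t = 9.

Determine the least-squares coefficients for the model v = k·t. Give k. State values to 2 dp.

k = 0.90

Compute the Gram sums: Σt·t = 281.
Moment sums: Σt·v = 254.
MᵀM·[k]ᵀ = Mᵀv becomes [[281]]·[k]ᵀ = [254]ᵀ.
k = 254/281 = 0.903915.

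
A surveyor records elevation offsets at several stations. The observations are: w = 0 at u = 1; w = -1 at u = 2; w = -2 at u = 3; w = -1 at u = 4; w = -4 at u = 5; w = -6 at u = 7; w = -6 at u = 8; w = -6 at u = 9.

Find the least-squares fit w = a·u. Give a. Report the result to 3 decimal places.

a = -0.707

Sums needed: Σu·u = 249.
And Σu·w = -176.
Hence a = -176 / 249 ≈ -0.706827.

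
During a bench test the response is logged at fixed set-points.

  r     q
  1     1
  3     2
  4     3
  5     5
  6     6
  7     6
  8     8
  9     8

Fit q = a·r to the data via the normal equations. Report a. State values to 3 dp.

a = 0.918

From the data, Σr·r = 281.
For Aᵀq: Σr·q = 258.
So AᵀA·[a]ᵀ = Aᵀq: [[281]]·[a]ᵀ = [258]ᵀ.
Hence a = 258 / 281 ≈ 0.918149.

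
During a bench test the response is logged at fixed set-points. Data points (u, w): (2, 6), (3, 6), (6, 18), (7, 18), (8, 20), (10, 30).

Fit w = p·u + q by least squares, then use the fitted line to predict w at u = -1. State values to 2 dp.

From the data, Σu·u = 262, Σu = 36, Σ1 = 6.
For Aᵀw: Σu·w = 724, Σw = 98.
AᵀA·[p, q]ᵀ = Aᵀw becomes [[262, 36]; [36, 6]]·[p, q]ᵀ = [724, 98]ᵀ.
Eliminating q: 6·(row 1) − 36·(row 2) gives 276·p = 6·724 − 36·98 = 816, so p = 68/23.
Then q = (98 − 36·(68/23))/6 = -97/69.
At u = -1: ŵ = (68/23)·(-1) + (-97/69)·(1) = -301/69.

ŵ = -4.36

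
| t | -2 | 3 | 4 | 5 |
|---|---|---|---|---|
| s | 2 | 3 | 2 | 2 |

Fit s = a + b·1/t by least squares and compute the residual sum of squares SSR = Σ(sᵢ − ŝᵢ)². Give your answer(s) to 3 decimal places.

The normal system XᵀX·[a, b]ᵀ = Xᵀs is [[4, 17/60]; [17/60, 1669/3600]]·[a, b]ᵀ = [9, 9/10]ᵀ.
Eliminating b: (1669/3600)·(row 1) − (17/60)·(row 2) gives (2129/1200)·a = (1669/3600)·9 − (17/60)·(9/10) = 1567/400, so a = 4701/2129.
Then b = ((9/10) − (17/60)·(4701/2129))/(1669/3600) = 1260/2129.
Residuals: 187/2129, 1266/2129, -758/2129, -695/2129; SSR = 1266/2129.

SSR = 0.595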